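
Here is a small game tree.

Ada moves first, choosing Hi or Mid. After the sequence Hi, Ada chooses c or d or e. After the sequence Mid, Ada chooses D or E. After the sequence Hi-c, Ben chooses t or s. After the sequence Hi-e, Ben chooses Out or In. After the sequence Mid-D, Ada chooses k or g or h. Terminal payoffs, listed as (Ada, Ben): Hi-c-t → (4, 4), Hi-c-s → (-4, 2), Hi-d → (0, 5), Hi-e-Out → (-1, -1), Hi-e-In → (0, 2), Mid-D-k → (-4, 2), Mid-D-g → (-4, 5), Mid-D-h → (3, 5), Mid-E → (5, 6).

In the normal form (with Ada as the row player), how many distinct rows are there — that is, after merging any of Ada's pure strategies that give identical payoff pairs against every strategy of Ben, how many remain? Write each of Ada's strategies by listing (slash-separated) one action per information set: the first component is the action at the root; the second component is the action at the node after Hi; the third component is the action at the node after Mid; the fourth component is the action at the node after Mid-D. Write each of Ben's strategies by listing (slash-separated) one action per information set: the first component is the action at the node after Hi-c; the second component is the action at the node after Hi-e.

Ada has 36 pure strategies: Hi/c/D/k, Hi/c/D/g, Hi/c/D/h, Hi/c/E/k, Hi/c/E/g, Hi/c/E/h, Hi/d/D/k, Hi/d/D/g, Hi/d/D/h, Hi/d/E/k, Hi/d/E/g, Hi/d/E/h, Hi/e/D/k, Hi/e/D/g, Hi/e/D/h, Hi/e/E/k, Hi/e/E/g, Hi/e/E/h, Mid/c/D/k, Mid/c/D/g, Mid/c/D/h, Mid/c/E/k, Mid/c/E/g, Mid/c/E/h, Mid/d/D/k, Mid/d/D/g, Mid/d/D/h, Mid/d/E/k, Mid/d/E/g, Mid/d/E/h, Mid/e/D/k, Mid/e/D/g, Mid/e/D/h, Mid/e/E/k, Mid/e/E/g, Mid/e/E/h. Columns: t/Out, t/In, s/Out, s/In.
{Hi/c/D/k, Hi/c/D/g, Hi/c/D/h, Hi/c/E/k, Hi/c/E/g, Hi/c/E/h} → row (4,4) (4,4) (-4,2) (-4,2)
{Hi/d/D/k, Hi/d/D/g, Hi/d/D/h, Hi/d/E/k, Hi/d/E/g, Hi/d/E/h} → row (0,5) (0,5) (0,5) (0,5)
{Hi/e/D/k, Hi/e/D/g, Hi/e/D/h, Hi/e/E/k, Hi/e/E/g, Hi/e/E/h} → row (-1,-1) (0,2) (-1,-1) (0,2)
{Mid/c/D/k, Mid/d/D/k, Mid/e/D/k} → row (-4,2) (-4,2) (-4,2) (-4,2)
{Mid/c/D/g, Mid/d/D/g, Mid/e/D/g} → row (-4,5) (-4,5) (-4,5) (-4,5)
{Mid/c/D/h, Mid/d/D/h, Mid/e/D/h} → row (3,5) (3,5) (3,5) (3,5)
{Mid/c/E/k, Mid/c/E/g, Mid/c/E/h, Mid/d/E/k, Mid/d/E/g, Mid/d/E/h, Mid/e/E/k, Mid/e/E/g, Mid/e/E/h} → row (5,6) (5,6) (5,6) (5,6)
That's 7 distinct rows out of 36 strategies.

7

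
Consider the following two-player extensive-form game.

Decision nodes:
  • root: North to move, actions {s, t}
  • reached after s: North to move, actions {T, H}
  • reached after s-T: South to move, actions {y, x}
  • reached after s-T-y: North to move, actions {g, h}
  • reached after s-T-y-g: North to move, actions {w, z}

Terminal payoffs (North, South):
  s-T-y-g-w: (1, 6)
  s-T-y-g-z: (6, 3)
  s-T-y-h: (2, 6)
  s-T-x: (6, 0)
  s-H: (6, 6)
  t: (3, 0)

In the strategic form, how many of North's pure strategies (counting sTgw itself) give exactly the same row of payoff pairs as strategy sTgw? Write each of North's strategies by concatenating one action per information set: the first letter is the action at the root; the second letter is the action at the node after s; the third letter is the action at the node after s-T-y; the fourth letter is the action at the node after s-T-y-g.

1

Row for sTgw (columns y, x): (1,6) (6,0).
Every one of North's information sets is on the play path for some reply by South when North follows sTgw.
Changing the action at any of them therefore changes at least one column, so only sTgw itself gives this row.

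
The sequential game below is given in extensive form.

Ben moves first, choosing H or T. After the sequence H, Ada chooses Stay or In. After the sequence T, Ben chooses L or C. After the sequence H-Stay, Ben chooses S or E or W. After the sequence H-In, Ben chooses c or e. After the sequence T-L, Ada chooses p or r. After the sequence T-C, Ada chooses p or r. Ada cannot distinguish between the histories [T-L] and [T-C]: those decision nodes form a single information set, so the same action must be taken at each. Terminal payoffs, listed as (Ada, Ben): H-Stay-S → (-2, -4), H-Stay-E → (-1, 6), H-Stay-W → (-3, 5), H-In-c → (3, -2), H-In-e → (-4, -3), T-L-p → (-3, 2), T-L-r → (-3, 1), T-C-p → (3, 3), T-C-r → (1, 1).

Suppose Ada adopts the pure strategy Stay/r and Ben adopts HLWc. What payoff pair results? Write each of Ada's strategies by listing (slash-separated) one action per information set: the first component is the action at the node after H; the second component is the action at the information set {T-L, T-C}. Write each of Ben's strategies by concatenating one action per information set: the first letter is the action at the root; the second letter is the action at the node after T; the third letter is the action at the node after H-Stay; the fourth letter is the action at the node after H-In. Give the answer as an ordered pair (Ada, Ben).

Trace the play path from the root:
  Ben plays H
  Ada plays Stay at [H]
  Ben plays W at [H-Stay]
→ terminal payoff (-3, 5).
(Ada's choice at the information set {T-L, T-C} is never reached on this path, so it doesn't affect the outcome.)

(-3, 5)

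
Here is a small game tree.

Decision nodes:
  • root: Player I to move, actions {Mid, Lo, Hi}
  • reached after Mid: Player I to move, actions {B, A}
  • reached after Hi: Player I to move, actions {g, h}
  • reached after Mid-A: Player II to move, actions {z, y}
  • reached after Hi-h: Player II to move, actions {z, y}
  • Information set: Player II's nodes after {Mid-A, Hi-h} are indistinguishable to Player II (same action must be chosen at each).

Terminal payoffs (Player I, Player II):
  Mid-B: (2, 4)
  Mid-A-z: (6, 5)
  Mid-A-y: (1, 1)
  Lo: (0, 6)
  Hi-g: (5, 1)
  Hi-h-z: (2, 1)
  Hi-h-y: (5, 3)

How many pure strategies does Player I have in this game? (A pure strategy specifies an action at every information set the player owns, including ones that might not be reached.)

12

Player I owns the root with actions {Mid, Lo, Hi} — three choices.
Player I owns the node after Mid with actions {B, A} — two choices.
Player I owns the node after Hi with actions {g, h} — two choices.
A pure strategy fixes one action at each information set independently, so the count is the product 3 × 2 × 2 = 12.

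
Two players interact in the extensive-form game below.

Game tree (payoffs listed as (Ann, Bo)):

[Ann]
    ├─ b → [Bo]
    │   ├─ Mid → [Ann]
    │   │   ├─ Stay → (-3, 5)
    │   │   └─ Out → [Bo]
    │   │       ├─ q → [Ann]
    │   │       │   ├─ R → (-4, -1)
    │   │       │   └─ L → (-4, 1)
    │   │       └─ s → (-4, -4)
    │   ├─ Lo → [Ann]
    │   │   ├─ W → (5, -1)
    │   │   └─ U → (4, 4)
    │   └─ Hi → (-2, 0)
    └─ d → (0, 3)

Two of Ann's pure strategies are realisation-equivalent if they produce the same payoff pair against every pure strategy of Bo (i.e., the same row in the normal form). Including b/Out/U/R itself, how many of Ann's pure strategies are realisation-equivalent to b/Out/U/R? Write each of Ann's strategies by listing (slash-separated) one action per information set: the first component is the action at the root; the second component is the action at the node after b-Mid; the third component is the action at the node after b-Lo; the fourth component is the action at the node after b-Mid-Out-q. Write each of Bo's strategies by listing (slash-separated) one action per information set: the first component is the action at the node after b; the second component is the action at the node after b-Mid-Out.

1

Row for b/Out/U/R (columns Mid/q, Mid/s, Lo/q, Lo/s, Hi/q, Hi/s): (-4,-1) (-4,-4) (4,4) (4,4) (-2,0) (-2,0).
Every one of Ann's information sets is on the play path for some reply by Bo when Ann follows b/Out/U/R.
Changing the action at any of them therefore changes at least one column, so only b/Out/U/R itself gives this row.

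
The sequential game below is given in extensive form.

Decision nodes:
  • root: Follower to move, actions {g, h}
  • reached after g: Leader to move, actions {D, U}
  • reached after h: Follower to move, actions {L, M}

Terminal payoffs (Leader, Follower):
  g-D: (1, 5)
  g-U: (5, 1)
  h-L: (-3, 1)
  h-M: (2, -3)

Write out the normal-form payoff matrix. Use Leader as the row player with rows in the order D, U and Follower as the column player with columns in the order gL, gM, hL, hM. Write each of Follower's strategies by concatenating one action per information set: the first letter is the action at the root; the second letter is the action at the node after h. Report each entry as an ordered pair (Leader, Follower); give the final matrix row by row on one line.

Row D: gL→(1,5), gM→(1,5), hL→(-3,1), hM→(2,-3)
Row U: gL→(5,1), gM→(5,1), hL→(-3,1), hM→(2,-3)

D: (1,5) (1,5) (-3,1) (2,-3) | U: (5,1) (5,1) (-3,1) (2,-3)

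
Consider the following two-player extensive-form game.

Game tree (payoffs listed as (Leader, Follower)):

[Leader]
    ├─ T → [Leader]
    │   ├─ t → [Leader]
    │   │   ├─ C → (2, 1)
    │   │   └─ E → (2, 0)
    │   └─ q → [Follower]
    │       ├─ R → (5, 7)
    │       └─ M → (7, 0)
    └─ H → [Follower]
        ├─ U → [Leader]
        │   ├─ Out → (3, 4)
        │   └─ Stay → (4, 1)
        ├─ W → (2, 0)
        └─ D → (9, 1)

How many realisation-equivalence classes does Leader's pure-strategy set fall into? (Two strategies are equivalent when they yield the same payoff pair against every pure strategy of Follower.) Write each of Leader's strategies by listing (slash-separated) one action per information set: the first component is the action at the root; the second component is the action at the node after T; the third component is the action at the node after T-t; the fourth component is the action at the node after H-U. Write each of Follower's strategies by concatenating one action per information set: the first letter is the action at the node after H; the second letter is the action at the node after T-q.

5

Leader has 16 pure strategies: T/t/C/Out, T/t/C/Stay, T/t/E/Out, T/t/E/Stay, T/q/C/Out, T/q/C/Stay, T/q/E/Out, T/q/E/Stay, H/t/C/Out, H/t/C/Stay, H/t/E/Out, H/t/E/Stay, H/q/C/Out, H/q/C/Stay, H/q/E/Out, H/q/E/Stay. Columns: UR, UM, WR, WM, DR, DM.
{T/t/C/Out, T/t/C/Stay} → row (2,1) (2,1) (2,1) (2,1) (2,1) (2,1)
{T/t/E/Out, T/t/E/Stay} → row (2,0) (2,0) (2,0) (2,0) (2,0) (2,0)
{T/q/C/Out, T/q/C/Stay, T/q/E/Out, T/q/E/Stay} → row (5,7) (7,0) (5,7) (7,0) (5,7) (7,0)
{H/t/C/Out, H/t/E/Out, H/q/C/Out, H/q/E/Out} → row (3,4) (3,4) (2,0) (2,0) (9,1) (9,1)
{H/t/C/Stay, H/t/E/Stay, H/q/C/Stay, H/q/E/Stay} → row (4,1) (4,1) (2,0) (2,0) (9,1) (9,1)
That's 5 distinct rows out of 16 strategies.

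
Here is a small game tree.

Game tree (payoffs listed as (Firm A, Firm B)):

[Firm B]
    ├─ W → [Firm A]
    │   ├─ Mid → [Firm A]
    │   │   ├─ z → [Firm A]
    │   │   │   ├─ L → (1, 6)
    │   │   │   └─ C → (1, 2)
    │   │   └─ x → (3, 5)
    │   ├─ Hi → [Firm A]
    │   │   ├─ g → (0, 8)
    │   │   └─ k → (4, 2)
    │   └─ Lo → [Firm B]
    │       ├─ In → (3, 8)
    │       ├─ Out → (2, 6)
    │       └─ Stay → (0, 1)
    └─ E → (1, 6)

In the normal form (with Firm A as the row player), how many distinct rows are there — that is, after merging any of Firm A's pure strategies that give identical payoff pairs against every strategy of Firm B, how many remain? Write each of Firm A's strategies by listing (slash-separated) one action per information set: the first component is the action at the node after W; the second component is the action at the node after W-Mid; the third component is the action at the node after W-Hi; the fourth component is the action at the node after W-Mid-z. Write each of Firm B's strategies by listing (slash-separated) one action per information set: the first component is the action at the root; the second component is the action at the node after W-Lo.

Firm A has 24 pure strategies: Mid/z/g/L, Mid/z/g/C, Mid/z/k/L, Mid/z/k/C, Mid/x/g/L, Mid/x/g/C, Mid/x/k/L, Mid/x/k/C, Hi/z/g/L, Hi/z/g/C, Hi/z/k/L, Hi/z/k/C, Hi/x/g/L, Hi/x/g/C, Hi/x/k/L, Hi/x/k/C, Lo/z/g/L, Lo/z/g/C, Lo/z/k/L, Lo/z/k/C, Lo/x/g/L, Lo/x/g/C, Lo/x/k/L, Lo/x/k/C. Columns: W/In, W/Out, W/Stay, E/In, E/Out, E/Stay.
{Mid/z/g/L, Mid/z/k/L} → row (1,6) (1,6) (1,6) (1,6) (1,6) (1,6)
{Mid/z/g/C, Mid/z/k/C} → row (1,2) (1,2) (1,2) (1,6) (1,6) (1,6)
{Mid/x/g/L, Mid/x/g/C, Mid/x/k/L, Mid/x/k/C} → row (3,5) (3,5) (3,5) (1,6) (1,6) (1,6)
{Hi/z/g/L, Hi/z/g/C, Hi/x/g/L, Hi/x/g/C} → row (0,8) (0,8) (0,8) (1,6) (1,6) (1,6)
{Hi/z/k/L, Hi/z/k/C, Hi/x/k/L, Hi/x/k/C} → row (4,2) (4,2) (4,2) (1,6) (1,6) (1,6)
{Lo/z/g/L, Lo/z/g/C, Lo/z/k/L, Lo/z/k/C, Lo/x/g/L, Lo/x/g/C, Lo/x/k/L, Lo/x/k/C} → row (3,8) (2,6) (0,1) (1,6) (1,6) (1,6)
That's 6 distinct rows out of 24 strategies.

6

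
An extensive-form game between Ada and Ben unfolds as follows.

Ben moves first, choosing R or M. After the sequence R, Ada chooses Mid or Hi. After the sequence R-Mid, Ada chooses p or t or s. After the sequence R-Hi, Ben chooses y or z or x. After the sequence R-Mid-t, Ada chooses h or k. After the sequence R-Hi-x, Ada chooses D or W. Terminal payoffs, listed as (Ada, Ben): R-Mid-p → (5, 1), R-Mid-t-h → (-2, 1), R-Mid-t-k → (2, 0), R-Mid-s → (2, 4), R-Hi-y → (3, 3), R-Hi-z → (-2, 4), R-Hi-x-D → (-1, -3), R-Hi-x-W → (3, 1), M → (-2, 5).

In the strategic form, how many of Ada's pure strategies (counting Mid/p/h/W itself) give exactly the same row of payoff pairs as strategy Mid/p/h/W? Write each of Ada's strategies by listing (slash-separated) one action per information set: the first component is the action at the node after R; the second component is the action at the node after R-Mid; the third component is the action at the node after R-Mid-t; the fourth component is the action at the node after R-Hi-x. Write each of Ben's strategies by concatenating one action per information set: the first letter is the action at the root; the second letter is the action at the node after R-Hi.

Row for Mid/p/h/W (columns Ry, Rz, Rx, My, Mz, Mx): (5,1) (5,1) (5,1) (-2,5) (-2,5) (-2,5).
Under Mid/p/h/W, Ada's choice at the node after R-Mid-t and at the node after R-Hi-x can never be reached regardless of what Ben does, so varying those choices leaves every outcome unchanged.
Holding the reachable choices fixed and varying the unreachable ones freely already gives 2 × 2 = 4 equivalent strategies.
No other strategy reproduces this row, so those 4 are the full class: Mid/p/h/D, Mid/p/h/W, Mid/p/k/D, Mid/p/k/W.

4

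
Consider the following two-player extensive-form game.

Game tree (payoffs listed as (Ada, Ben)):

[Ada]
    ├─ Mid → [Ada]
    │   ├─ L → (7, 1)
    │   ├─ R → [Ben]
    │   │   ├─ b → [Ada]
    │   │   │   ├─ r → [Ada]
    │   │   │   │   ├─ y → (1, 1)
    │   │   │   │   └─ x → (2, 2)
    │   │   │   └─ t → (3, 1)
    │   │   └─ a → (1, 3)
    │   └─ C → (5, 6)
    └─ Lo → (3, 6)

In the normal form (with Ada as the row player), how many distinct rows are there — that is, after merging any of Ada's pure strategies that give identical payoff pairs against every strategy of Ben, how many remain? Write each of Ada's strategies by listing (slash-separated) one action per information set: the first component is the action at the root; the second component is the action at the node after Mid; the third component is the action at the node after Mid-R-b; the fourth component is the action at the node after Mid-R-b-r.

6

Ada has 24 pure strategies: Mid/L/r/y, Mid/L/r/x, Mid/L/t/y, Mid/L/t/x, Mid/R/r/y, Mid/R/r/x, Mid/R/t/y, Mid/R/t/x, Mid/C/r/y, Mid/C/r/x, Mid/C/t/y, Mid/C/t/x, Lo/L/r/y, Lo/L/r/x, Lo/L/t/y, Lo/L/t/x, Lo/R/r/y, Lo/R/r/x, Lo/R/t/y, Lo/R/t/x, Lo/C/r/y, Lo/C/r/x, Lo/C/t/y, Lo/C/t/x. Columns: b, a.
{Mid/L/r/y, Mid/L/r/x, Mid/L/t/y, Mid/L/t/x} → row (7,1) (7,1)
{Mid/R/r/y} → row (1,1) (1,3)
{Mid/R/r/x} → row (2,2) (1,3)
{Mid/R/t/y, Mid/R/t/x} → row (3,1) (1,3)
{Mid/C/r/y, Mid/C/r/x, Mid/C/t/y, Mid/C/t/x} → row (5,6) (5,6)
{Lo/L/r/y, Lo/L/r/x, Lo/L/t/y, Lo/L/t/x, Lo/R/r/y, Lo/R/r/x, Lo/R/t/y, Lo/R/t/x, Lo/C/r/y, Lo/C/r/x, Lo/C/t/y, Lo/C/t/x} → row (3,6) (3,6)
That's 6 distinct rows out of 24 strategies.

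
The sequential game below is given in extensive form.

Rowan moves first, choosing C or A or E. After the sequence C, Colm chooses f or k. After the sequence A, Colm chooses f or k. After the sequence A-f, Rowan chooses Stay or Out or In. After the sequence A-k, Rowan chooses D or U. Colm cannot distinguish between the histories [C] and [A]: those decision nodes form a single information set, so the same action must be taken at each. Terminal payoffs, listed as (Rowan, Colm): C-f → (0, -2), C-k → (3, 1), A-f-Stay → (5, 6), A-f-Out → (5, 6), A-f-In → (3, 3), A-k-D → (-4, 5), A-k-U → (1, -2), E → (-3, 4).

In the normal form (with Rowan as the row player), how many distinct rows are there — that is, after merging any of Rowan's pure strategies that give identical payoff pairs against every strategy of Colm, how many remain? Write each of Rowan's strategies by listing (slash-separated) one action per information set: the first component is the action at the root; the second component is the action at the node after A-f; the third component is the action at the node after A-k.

6

Rowan has 18 pure strategies: C/Stay/D, C/Stay/U, C/Out/D, C/Out/U, C/In/D, C/In/U, A/Stay/D, A/Stay/U, A/Out/D, A/Out/U, A/In/D, A/In/U, E/Stay/D, E/Stay/U, E/Out/D, E/Out/U, E/In/D, E/In/U. Columns: f, k.
{C/Stay/D, C/Stay/U, C/Out/D, C/Out/U, C/In/D, C/In/U} → row (0,-2) (3,1)
{A/Stay/D, A/Out/D} → row (5,6) (-4,5)
{A/Stay/U, A/Out/U} → row (5,6) (1,-2)
{A/In/D} → row (3,3) (-4,5)
{A/In/U} → row (3,3) (1,-2)
{E/Stay/D, E/Stay/U, E/Out/D, E/Out/U, E/In/D, E/In/U} → row (-3,4) (-3,4)
That's 6 distinct rows out of 18 strategies.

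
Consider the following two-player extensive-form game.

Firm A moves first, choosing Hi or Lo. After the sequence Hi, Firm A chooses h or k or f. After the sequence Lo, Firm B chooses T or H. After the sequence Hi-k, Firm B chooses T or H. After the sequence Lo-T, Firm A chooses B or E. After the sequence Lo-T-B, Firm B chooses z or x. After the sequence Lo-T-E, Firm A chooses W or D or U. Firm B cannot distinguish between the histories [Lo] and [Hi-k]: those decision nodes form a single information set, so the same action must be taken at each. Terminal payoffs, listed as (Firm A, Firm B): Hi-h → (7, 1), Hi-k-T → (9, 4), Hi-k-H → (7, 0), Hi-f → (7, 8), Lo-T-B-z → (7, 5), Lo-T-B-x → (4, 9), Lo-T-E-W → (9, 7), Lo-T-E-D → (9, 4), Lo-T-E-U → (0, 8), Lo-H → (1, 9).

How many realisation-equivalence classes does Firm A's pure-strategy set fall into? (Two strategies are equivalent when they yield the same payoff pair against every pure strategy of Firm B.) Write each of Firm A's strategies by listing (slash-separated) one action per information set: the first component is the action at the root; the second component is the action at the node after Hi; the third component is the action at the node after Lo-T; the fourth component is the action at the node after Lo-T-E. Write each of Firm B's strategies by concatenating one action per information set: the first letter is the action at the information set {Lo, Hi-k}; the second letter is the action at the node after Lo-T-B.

Firm A has 36 pure strategies: Hi/h/B/W, Hi/h/B/D, Hi/h/B/U, Hi/h/E/W, Hi/h/E/D, Hi/h/E/U, Hi/k/B/W, Hi/k/B/D, Hi/k/B/U, Hi/k/E/W, Hi/k/E/D, Hi/k/E/U, Hi/f/B/W, Hi/f/B/D, Hi/f/B/U, Hi/f/E/W, Hi/f/E/D, Hi/f/E/U, Lo/h/B/W, Lo/h/B/D, Lo/h/B/U, Lo/h/E/W, Lo/h/E/D, Lo/h/E/U, Lo/k/B/W, Lo/k/B/D, Lo/k/B/U, Lo/k/E/W, Lo/k/E/D, Lo/k/E/U, Lo/f/B/W, Lo/f/B/D, Lo/f/B/U, Lo/f/E/W, Lo/f/E/D, Lo/f/E/U. Columns: Tz, Tx, Hz, Hx.
{Hi/h/B/W, Hi/h/B/D, Hi/h/B/U, Hi/h/E/W, Hi/h/E/D, Hi/h/E/U} → row (7,1) (7,1) (7,1) (7,1)
{Hi/k/B/W, Hi/k/B/D, Hi/k/B/U, Hi/k/E/W, Hi/k/E/D, Hi/k/E/U} → row (9,4) (9,4) (7,0) (7,0)
{Hi/f/B/W, Hi/f/B/D, Hi/f/B/U, Hi/f/E/W, Hi/f/E/D, Hi/f/E/U} → row (7,8) (7,8) (7,8) (7,8)
{Lo/h/B/W, Lo/h/B/D, Lo/h/B/U, Lo/k/B/W, Lo/k/B/D, Lo/k/B/U, Lo/f/B/W, Lo/f/B/D, Lo/f/B/U} → row (7,5) (4,9) (1,9) (1,9)
{Lo/h/E/W, Lo/k/E/W, Lo/f/E/W} → row (9,7) (9,7) (1,9) (1,9)
{Lo/h/E/D, Lo/k/E/D, Lo/f/E/D} → row (9,4) (9,4) (1,9) (1,9)
{Lo/h/E/U, Lo/k/E/U, Lo/f/E/U} → row (0,8) (0,8) (1,9) (1,9)
That's 7 distinct rows out of 36 strategies.

7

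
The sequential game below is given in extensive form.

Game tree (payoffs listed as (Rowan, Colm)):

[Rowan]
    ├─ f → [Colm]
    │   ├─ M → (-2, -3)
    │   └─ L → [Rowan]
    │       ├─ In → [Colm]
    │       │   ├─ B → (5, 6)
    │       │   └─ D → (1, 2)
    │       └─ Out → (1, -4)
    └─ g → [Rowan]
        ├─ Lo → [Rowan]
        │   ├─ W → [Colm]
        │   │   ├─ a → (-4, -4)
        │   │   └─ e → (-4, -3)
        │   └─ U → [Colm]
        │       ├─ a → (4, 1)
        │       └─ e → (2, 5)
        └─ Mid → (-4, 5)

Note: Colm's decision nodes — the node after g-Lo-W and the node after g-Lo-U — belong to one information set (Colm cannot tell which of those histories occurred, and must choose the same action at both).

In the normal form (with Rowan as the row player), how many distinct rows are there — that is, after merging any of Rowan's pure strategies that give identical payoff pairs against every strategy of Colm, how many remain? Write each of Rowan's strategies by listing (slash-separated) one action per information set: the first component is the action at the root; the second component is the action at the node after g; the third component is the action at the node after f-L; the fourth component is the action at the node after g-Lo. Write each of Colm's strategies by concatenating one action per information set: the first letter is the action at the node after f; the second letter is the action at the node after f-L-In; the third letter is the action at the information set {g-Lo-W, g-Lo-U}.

5

Rowan has 16 pure strategies: f/Lo/In/W, f/Lo/In/U, f/Lo/Out/W, f/Lo/Out/U, f/Mid/In/W, f/Mid/In/U, f/Mid/Out/W, f/Mid/Out/U, g/Lo/In/W, g/Lo/In/U, g/Lo/Out/W, g/Lo/Out/U, g/Mid/In/W, g/Mid/In/U, g/Mid/Out/W, g/Mid/Out/U. Columns: MBa, MBe, MDa, MDe, LBa, LBe, LDa, LDe.
{f/Lo/In/W, f/Lo/In/U, f/Mid/In/W, f/Mid/In/U} → row (-2,-3) (-2,-3) (-2,-3) (-2,-3) (5,6) (5,6) (1,2) (1,2)
{f/Lo/Out/W, f/Lo/Out/U, f/Mid/Out/W, f/Mid/Out/U} → row (-2,-3) (-2,-3) (-2,-3) (-2,-3) (1,-4) (1,-4) (1,-4) (1,-4)
{g/Lo/In/W, g/Lo/Out/W} → row (-4,-4) (-4,-3) (-4,-4) (-4,-3) (-4,-4) (-4,-3) (-4,-4) (-4,-3)
{g/Lo/In/U, g/Lo/Out/U} → row (4,1) (2,5) (4,1) (2,5) (4,1) (2,5) (4,1) (2,5)
{g/Mid/In/W, g/Mid/In/U, g/Mid/Out/W, g/Mid/Out/U} → row (-4,5) (-4,5) (-4,5) (-4,5) (-4,5) (-4,5) (-4,5) (-4,5)
That's 5 distinct rows out of 16 strategies.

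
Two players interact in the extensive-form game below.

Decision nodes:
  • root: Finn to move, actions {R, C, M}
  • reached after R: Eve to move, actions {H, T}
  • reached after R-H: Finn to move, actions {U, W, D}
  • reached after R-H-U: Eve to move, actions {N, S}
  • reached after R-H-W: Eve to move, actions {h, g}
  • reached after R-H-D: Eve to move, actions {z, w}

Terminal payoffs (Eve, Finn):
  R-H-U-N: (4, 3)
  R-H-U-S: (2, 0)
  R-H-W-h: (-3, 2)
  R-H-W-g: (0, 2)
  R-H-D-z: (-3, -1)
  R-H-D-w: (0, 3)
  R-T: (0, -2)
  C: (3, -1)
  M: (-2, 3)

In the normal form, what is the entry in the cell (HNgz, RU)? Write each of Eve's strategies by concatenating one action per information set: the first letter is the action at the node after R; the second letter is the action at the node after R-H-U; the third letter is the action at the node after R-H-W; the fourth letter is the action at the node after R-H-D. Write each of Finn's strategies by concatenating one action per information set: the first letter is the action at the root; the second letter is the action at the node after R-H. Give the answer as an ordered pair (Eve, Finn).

Trace the play path from the root:
  Finn plays R
  Eve plays H at [R]
  Finn plays U at [R-H]
  Eve plays N at [R-H-U]
→ terminal payoff (4, 3).
(Eve's choice at the node after R-H-W is never reached on this path, so it doesn't affect the outcome.)

(4, 3)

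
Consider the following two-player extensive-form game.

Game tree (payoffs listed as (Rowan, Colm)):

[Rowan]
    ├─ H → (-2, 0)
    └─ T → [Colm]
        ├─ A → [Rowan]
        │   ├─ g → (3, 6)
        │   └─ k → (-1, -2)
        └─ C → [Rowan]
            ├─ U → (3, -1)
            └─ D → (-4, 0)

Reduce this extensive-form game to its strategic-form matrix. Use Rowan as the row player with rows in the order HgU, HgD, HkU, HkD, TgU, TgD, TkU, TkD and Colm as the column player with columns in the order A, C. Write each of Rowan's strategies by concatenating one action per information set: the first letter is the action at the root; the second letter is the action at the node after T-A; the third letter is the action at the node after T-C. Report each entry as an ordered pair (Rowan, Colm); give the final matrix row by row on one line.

HgU: (-2,0) (-2,0) | HgD: (-2,0) (-2,0) | HkU: (-2,0) (-2,0) | HkD: (-2,0) (-2,0) | TgU: (3,6) (3,-1) | TgD: (3,6) (-4,0) | TkU: (-1,-2) (3,-1) | TkD: (-1,-2) (-4,0)

            A        C
 HgU   (-2,0)   (-2,0)
 HgD   (-2,0)   (-2,0)
 HkU   (-2,0)   (-2,0)
 HkD   (-2,0)   (-2,0)
 TgU    (3,6)   (3,-1)
 TgD    (3,6)   (-4,0)
 TkU  (-1,-2)   (3,-1)
 TkD  (-1,-2)   (-4,0)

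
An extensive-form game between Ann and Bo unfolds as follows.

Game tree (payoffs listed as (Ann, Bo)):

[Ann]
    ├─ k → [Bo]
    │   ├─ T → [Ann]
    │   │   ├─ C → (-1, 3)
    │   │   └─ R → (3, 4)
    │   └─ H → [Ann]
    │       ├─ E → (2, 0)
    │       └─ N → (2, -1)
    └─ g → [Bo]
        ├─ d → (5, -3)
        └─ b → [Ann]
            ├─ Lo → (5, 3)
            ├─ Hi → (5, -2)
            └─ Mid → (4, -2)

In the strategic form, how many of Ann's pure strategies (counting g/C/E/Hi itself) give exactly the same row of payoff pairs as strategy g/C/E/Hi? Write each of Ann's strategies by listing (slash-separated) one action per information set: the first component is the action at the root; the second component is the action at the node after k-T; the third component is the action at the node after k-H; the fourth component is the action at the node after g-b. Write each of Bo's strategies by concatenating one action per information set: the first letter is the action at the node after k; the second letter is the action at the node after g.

4

Row for g/C/E/Hi (columns Td, Tb, Hd, Hb): (5,-3) (5,-2) (5,-3) (5,-2).
Under g/C/E/Hi, Ann's choice at the node after k-T and at the node after k-H can never be reached regardless of what Bo does, so varying those choices leaves every outcome unchanged.
Holding the reachable choices fixed and varying the unreachable ones freely already gives 2 × 2 = 4 equivalent strategies.
No other strategy reproduces this row, so those 4 are the full class: g/C/E/Hi, g/C/N/Hi, g/R/E/Hi, g/R/N/Hi.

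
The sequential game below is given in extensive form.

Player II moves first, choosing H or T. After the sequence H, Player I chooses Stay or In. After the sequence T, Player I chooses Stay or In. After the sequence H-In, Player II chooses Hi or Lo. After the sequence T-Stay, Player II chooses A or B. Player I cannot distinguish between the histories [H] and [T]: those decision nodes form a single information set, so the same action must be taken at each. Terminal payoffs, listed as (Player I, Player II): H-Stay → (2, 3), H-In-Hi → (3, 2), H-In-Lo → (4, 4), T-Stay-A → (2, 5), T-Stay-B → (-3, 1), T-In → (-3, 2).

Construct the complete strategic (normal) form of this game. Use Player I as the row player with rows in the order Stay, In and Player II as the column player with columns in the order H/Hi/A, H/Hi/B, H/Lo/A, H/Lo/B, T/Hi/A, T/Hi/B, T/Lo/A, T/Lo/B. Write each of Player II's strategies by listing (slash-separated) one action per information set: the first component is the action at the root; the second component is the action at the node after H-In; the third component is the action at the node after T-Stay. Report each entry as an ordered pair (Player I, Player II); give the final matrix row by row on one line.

Stay: (2,3) (2,3) (2,3) (2,3) (2,5) (-3,1) (2,5) (-3,1) | In: (3,2) (3,2) (4,4) (4,4) (-3,2) (-3,2) (-3,2) (-3,2)

       H/Hi/A   H/Hi/B   H/Lo/A   H/Lo/B   T/Hi/A   T/Hi/B   T/Lo/A   T/Lo/B
Stay    (2,3)    (2,3)    (2,3)    (2,3)    (2,5)   (-3,1)    (2,5)   (-3,1)
  In    (3,2)    (3,2)    (4,4)    (4,4)   (-3,2)   (-3,2)   (-3,2)   (-3,2)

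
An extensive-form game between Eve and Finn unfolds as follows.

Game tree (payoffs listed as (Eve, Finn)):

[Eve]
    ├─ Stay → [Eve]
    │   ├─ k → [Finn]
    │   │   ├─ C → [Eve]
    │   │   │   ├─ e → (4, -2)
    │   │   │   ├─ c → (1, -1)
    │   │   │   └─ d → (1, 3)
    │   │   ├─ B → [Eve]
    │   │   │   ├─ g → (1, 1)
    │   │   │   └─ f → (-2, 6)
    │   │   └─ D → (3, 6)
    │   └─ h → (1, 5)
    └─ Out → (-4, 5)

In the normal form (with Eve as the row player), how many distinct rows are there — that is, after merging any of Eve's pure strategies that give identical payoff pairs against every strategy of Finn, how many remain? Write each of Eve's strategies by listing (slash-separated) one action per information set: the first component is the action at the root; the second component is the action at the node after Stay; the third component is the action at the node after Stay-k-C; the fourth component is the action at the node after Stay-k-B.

8

Eve has 24 pure strategies: Stay/k/e/g, Stay/k/e/f, Stay/k/c/g, Stay/k/c/f, Stay/k/d/g, Stay/k/d/f, Stay/h/e/g, Stay/h/e/f, Stay/h/c/g, Stay/h/c/f, Stay/h/d/g, Stay/h/d/f, Out/k/e/g, Out/k/e/f, Out/k/c/g, Out/k/c/f, Out/k/d/g, Out/k/d/f, Out/h/e/g, Out/h/e/f, Out/h/c/g, Out/h/c/f, Out/h/d/g, Out/h/d/f. Columns: C, B, D.
{Stay/k/e/g} → row (4,-2) (1,1) (3,6)
{Stay/k/e/f} → row (4,-2) (-2,6) (3,6)
{Stay/k/c/g} → row (1,-1) (1,1) (3,6)
{Stay/k/c/f} → row (1,-1) (-2,6) (3,6)
{Stay/k/d/g} → row (1,3) (1,1) (3,6)
{Stay/k/d/f} → row (1,3) (-2,6) (3,6)
{Stay/h/e/g, Stay/h/e/f, Stay/h/c/g, Stay/h/c/f, Stay/h/d/g, Stay/h/d/f} → row (1,5) (1,5) (1,5)
{Out/k/e/g, Out/k/e/f, Out/k/c/g, Out/k/c/f, Out/k/d/g, Out/k/d/f, Out/h/e/g, Out/h/e/f, Out/h/c/g, Out/h/c/f, Out/h/d/g, Out/h/d/f} → row (-4,5) (-4,5) (-4,5)
That's 8 distinct rows out of 24 strategies.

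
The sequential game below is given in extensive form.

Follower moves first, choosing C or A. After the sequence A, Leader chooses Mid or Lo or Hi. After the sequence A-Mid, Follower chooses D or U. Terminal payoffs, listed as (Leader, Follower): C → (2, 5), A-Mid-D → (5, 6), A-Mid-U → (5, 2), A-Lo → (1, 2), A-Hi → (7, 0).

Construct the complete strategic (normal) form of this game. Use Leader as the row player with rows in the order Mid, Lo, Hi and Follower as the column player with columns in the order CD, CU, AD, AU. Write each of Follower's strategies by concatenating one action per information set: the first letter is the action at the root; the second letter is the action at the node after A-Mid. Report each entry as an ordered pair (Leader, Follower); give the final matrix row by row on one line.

Row Mid: CD→(2,5), CU→(2,5), AD→(5,6), AU→(5,2)
Row Lo: CD→(2,5), CU→(2,5), AD→(1,2), AU→(1,2)
Row Hi: CD→(2,5), CU→(2,5), AD→(7,0), AU→(7,0)

Mid: (2,5) (2,5) (5,6) (5,2) | Lo: (2,5) (2,5) (1,2) (1,2) | Hi: (2,5) (2,5) (7,0) (7,0)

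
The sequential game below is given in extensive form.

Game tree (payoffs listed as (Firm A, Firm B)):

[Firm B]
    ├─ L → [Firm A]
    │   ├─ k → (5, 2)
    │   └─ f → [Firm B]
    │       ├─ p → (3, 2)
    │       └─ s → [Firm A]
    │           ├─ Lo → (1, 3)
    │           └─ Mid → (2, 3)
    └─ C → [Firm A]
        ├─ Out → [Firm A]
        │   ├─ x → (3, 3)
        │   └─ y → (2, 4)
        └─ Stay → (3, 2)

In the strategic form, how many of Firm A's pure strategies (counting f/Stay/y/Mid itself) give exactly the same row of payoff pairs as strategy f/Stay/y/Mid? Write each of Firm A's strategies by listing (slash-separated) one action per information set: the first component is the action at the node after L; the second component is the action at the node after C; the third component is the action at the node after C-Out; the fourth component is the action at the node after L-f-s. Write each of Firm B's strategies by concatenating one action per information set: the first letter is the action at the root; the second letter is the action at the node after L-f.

2

Row for f/Stay/y/Mid (columns Lp, Ls, Cp, Cs): (3,2) (2,3) (3,2) (3,2).
Under f/Stay/y/Mid, Firm A's choice at the node after C-Out can never be reached regardless of what Firm B does, so varying those choices leaves every outcome unchanged.
Holding the reachable choices fixed and varying the unreachable one freely already gives 2 equivalent strategies.
No other strategy reproduces this row, so those 2 are the full class: f/Stay/x/Mid, f/Stay/y/Mid.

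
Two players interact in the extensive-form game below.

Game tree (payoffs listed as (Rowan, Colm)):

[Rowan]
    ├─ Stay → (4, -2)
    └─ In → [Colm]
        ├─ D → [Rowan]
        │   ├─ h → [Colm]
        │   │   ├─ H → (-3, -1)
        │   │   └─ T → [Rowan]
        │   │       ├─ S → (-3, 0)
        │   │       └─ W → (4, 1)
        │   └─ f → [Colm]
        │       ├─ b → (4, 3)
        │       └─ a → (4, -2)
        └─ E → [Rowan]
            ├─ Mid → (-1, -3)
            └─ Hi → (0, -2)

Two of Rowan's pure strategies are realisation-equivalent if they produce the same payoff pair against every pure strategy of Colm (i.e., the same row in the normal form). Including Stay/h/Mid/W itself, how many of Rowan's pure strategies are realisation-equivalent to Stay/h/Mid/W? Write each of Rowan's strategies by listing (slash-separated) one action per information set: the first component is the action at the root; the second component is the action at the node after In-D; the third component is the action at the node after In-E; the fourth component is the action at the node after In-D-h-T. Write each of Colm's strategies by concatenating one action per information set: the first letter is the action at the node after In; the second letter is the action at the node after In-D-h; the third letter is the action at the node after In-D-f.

8

Row for Stay/h/Mid/W (columns DHb, DHa, DTb, DTa, EHb, EHa, ETb, ETa): (4,-2) (4,-2) (4,-2) (4,-2) (4,-2) (4,-2) (4,-2) (4,-2).
Under Stay/h/Mid/W, Rowan's choice at the node after In-D and at the node after In-E and at the node after In-D-h-T can never be reached regardless of what Colm does, so varying those choices leaves every outcome unchanged.
Holding the reachable choices fixed and varying the unreachable ones freely already gives 2 × 2 × 2 = 8 equivalent strategies.
No other strategy reproduces this row, so those 8 are the full class: Stay/h/Mid/S, Stay/h/Mid/W, Stay/h/Hi/S, Stay/h/Hi/W, Stay/f/Mid/S, Stay/f/Mid/W, Stay/f/Hi/S, Stay/f/Hi/W.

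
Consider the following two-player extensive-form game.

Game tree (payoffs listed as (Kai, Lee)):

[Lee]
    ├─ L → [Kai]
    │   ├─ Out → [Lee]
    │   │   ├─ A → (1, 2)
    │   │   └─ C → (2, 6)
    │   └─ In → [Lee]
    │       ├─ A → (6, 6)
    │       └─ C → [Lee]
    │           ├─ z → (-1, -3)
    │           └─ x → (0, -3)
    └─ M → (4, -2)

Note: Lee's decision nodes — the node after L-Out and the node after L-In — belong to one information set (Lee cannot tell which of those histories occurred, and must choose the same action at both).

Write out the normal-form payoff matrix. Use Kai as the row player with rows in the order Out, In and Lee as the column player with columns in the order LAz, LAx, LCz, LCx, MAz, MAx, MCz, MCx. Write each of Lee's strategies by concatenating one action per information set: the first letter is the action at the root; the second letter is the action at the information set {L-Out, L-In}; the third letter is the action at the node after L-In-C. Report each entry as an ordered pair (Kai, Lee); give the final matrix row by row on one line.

Row Out: LAz→(1,2), LAx→(1,2), LCz→(2,6), LCx→(2,6), MAz→(4,-2), MAx→(4,-2), MCz→(4,-2), MCx→(4,-2)
Row In: LAz→(6,6), LAx→(6,6), LCz→(-1,-3), LCx→(0,-3), MAz→(4,-2), MAx→(4,-2), MCz→(4,-2), MCx→(4,-2)

Out: (1,2) (1,2) (2,6) (2,6) (4,-2) (4,-2) (4,-2) (4,-2) | In: (6,6) (6,6) (-1,-3) (0,-3) (4,-2) (4,-2) (4,-2) (4,-2)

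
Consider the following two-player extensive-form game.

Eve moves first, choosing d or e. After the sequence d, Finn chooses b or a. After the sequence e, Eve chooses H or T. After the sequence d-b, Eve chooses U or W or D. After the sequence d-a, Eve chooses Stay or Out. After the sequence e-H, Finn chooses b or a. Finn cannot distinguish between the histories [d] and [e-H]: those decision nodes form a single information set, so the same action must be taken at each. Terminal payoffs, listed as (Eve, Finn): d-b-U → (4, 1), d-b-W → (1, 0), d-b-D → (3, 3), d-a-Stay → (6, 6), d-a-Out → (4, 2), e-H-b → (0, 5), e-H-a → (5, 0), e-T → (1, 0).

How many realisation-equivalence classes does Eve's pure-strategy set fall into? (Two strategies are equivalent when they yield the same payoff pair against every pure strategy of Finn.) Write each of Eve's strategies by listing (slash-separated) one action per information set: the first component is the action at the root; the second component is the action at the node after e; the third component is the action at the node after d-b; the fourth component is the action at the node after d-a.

Eve has 24 pure strategies: d/H/U/Stay, d/H/U/Out, d/H/W/Stay, d/H/W/Out, d/H/D/Stay, d/H/D/Out, d/T/U/Stay, d/T/U/Out, d/T/W/Stay, d/T/W/Out, d/T/D/Stay, d/T/D/Out, e/H/U/Stay, e/H/U/Out, e/H/W/Stay, e/H/W/Out, e/H/D/Stay, e/H/D/Out, e/T/U/Stay, e/T/U/Out, e/T/W/Stay, e/T/W/Out, e/T/D/Stay, e/T/D/Out. Columns: b, a.
{d/H/U/Stay, d/T/U/Stay} → row (4,1) (6,6)
{d/H/U/Out, d/T/U/Out} → row (4,1) (4,2)
{d/H/W/Stay, d/T/W/Stay} → row (1,0) (6,6)
{d/H/W/Out, d/T/W/Out} → row (1,0) (4,2)
{d/H/D/Stay, d/T/D/Stay} → row (3,3) (6,6)
{d/H/D/Out, d/T/D/Out} → row (3,3) (4,2)
{e/H/U/Stay, e/H/U/Out, e/H/W/Stay, e/H/W/Out, e/H/D/Stay, e/H/D/Out} → row (0,5) (5,0)
{e/T/U/Stay, e/T/U/Out, e/T/W/Stay, e/T/W/Out, e/T/D/Stay, e/T/D/Out} → row (1,0) (1,0)
That's 8 distinct rows out of 24 strategies.

8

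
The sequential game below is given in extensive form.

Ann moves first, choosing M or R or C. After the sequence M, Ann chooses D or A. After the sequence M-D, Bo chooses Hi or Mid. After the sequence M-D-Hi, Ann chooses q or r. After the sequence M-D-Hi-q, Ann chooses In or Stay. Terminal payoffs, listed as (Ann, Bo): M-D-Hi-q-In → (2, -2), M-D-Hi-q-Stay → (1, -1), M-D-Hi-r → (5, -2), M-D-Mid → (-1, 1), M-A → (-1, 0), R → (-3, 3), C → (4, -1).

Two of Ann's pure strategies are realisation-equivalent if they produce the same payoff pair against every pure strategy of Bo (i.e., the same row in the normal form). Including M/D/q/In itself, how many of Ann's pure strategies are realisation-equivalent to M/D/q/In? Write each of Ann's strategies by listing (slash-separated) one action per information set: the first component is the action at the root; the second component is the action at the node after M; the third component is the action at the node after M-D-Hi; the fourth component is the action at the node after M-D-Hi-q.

Row for M/D/q/In (columns Hi, Mid): (2,-2) (-1,1).
Every one of Ann's information sets is on the play path for some reply by Bo when Ann follows M/D/q/In.
Changing the action at any of them therefore changes at least one column, so only M/D/q/In itself gives this row.

1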